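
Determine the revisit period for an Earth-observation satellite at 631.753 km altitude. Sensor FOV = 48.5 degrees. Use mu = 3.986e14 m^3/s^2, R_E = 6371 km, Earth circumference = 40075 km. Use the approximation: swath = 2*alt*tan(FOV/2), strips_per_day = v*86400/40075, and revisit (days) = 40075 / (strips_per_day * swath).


swath = 2*631.753*tan(0.4232423) = 569.1680 km
v = sqrt(mu/r) = 7544.5657 m/s = 7.5446 km/s
strips/day = v*86400/40075 = 7.5446*86400/40075 = 16.2658
coverage/day = strips * swath = 16.2658 * 569.1680 = 9257.9513 km
revisit = 40075 / 9257.9513 = 4.3287 days

4.3287 days


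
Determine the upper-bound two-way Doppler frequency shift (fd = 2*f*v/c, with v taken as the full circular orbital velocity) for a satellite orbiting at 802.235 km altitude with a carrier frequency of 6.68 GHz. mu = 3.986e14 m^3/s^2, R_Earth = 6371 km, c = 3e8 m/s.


r = 7.173235e+06 m
v = sqrt(mu/r) = 7454.3730 m/s (worst-case radial velocity)
f = 6.68 GHz = 6.68e+09 Hz
fd = 2*f*v/c = 2*6.68e+09*7454.3730/3.0e+08
fd = 331968.0758 Hz

331968.0758 Hz


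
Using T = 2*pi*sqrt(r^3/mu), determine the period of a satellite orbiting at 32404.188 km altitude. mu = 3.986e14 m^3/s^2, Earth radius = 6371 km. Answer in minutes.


r = 38775.1880 km = 3.8775188e+07 m
T = 2*pi*sqrt(r^3/mu) = 2*pi*sqrt(5.8299085e+22 / 3.986e14)
T = 75987.4883 s = 1266.4581 min

1266.4581 minutes


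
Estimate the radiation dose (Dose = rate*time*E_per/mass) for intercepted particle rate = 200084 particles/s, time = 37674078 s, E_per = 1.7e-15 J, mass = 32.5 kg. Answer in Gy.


Total energy deposited = rate * time * E_per
  = 200084 * 37674078 * 1.7e-15 = 0.01281457 J
Dose = E_total / mass = 0.01281457 / 32.5
Dose = 3.9429435e-04 Gy

3.9429e-04 Gy


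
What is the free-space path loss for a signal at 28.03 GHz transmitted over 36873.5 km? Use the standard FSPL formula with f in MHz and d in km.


f = 28.03 GHz = 28030.0000 MHz
d = 36873.5 km
FSPL = 32.44 + 20*log10(28030.0000) + 20*log10(36873.5)
FSPL = 32.44 + 88.9525 + 91.3343
FSPL = 212.7267 dB

212.7267 dB


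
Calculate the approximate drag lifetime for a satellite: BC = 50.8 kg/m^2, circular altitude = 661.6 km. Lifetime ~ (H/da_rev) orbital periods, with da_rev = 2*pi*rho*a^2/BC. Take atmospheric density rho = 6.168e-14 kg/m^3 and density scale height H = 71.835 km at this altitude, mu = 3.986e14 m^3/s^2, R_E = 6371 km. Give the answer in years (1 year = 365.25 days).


a = R_E + alt = 7032.6000 km = 7.0326e+06 m
da_rev = 2*pi*rho*a^2/BC = 2*pi*6.168e-14*(7.0326e+06)^2/50.8 = 0.37730482 m per revolution
N = H/da_rev = 71835.0000 m / 0.37730482 m = 190389.8284 revolutions
P = 2*pi*sqrt(a^3/mu) = 5869.2836 s
lifetime = N*P = 190389.8284 * 5869.2836 = 1.1174519e+09 s = 12933.4711 days
years = 12933.4711 / 365.25 = 35.4099 years

35.4099 years


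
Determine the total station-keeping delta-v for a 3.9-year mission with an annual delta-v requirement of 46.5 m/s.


dV = rate * years = 46.5 * 3.9
dV = 181.3500 m/s

181.3500 m/s


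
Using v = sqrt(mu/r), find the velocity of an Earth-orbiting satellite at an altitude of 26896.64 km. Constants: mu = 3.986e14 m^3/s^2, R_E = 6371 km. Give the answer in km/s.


r = R_E + alt = 6371.0 + 26896.64 = 33267.6400 km = 3.326764e+07 m
v = sqrt(mu/r) = sqrt(3.986e14 / 3.326764e+07) = 3461.4467 m/s = 3.4614 km/s

3.4614 km/s


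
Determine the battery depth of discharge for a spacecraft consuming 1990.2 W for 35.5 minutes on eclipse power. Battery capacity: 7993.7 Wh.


E_used = P * t / 60 = 1990.2 * 35.5 / 60 = 1177.5350 Wh
DOD = E_used / E_total * 100 = 1177.5350 / 7993.7 * 100
DOD = 14.7308 %

14.7308 %


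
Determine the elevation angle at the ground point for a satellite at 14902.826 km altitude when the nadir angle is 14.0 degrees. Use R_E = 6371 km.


r = R_E + alt = 21273.8260 km
Law of sines in the satellite / Earth-center / ground-point triangle:
  sin(nadir)/R_E = sin(90 + el)/r  =>  cos(el) = (r/R_E)*sin(nadir)
cos(el) = (21273.8260 / 6371.0000) * sin(14.0 deg) = 0.8078173
el = arccos(0.8078173) = 36.1168 deg
(Earth-central angle = 90 - nadir - el = 39.8832 deg)

36.1168 degrees


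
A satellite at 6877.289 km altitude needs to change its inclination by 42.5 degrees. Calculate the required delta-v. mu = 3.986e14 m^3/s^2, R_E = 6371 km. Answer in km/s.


r = 13248.2890 km = 1.3248289e+07 m
V = sqrt(mu/r) = 5485.1531 m/s
di = 42.5 deg = 0.7417649 rad
dV = 2*V*sin(di/2) = 2*5485.1531*sin(0.3708825)
dV = 3976.0562 m/s = 3.9761 km/s

3.9761 km/s


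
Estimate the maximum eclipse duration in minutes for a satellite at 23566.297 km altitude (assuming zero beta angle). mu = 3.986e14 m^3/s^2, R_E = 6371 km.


r = 29937.2970 km
T = 859.1695 min
Eclipse fraction = arcsin(R_E/r)/pi = arcsin(6371.0000/29937.2970)/pi
= arcsin(0.2128115)/pi = 0.06826201
Eclipse duration = 0.06826201 * 859.1695 = 58.6486 min

58.6486 minutes


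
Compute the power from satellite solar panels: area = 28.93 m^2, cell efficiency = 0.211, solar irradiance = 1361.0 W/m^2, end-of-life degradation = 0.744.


P = area * eta * S * degradation
P = 28.93 * 0.211 * 1361.0 * 0.744
P = 6181.0456 W

6181.0456 W


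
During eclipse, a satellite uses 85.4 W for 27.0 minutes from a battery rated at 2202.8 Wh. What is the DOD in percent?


E_used = P * t / 60 = 85.4 * 27.0 / 60 = 38.4300 Wh
DOD = E_used / E_total * 100 = 38.4300 / 2202.8 * 100
DOD = 1.7446 %

1.7446 %


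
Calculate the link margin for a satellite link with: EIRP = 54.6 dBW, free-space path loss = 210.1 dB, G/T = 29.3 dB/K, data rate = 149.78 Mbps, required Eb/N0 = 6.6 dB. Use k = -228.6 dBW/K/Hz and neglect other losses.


C/N0 = EIRP - FSPL + G/T - k = 54.6 - 210.1 + 29.3 - (-228.6)
C/N0 = 102.4000 dB-Hz
R_b = 149.78 Mbps = 1.4978e+08 bps -> 10*log10(R_b) = 81.7545 dB-Hz
Eb/N0 = C/N0 - 10*log10(R_b) = 102.4000 - 81.7545 = 20.6455 dB
Margin = Eb/N0 - Eb/N0_req = 20.6455 - 6.6 = 14.0455 dB (link closes)

14.0455 dB


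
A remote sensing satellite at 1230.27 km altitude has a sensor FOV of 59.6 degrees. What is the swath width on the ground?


FOV = 59.6 deg = 1.0402 rad
swath = 2 * alt * tan(FOV/2) = 2 * 1230.27 * tan(0.5201081)
swath = 2 * 1230.27 * 0.5727054
swath = 1409.1645 km

1409.1645 km


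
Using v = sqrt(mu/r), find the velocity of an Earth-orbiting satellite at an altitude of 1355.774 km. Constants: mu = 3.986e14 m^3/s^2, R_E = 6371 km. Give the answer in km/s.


r = R_E + alt = 6371.0 + 1355.774 = 7726.7740 km = 7.726774e+06 m
v = sqrt(mu/r) = sqrt(3.986e14 / 7.726774e+06) = 7182.3992 m/s = 7.1824 km/s

7.1824 km/s


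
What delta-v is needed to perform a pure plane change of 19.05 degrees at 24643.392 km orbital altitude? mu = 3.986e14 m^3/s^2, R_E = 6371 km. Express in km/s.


r = 31014.3920 km = 3.1014392e+07 m
V = sqrt(mu/r) = 3584.9823 m/s
di = 19.05 deg = 0.3324852 rad
dV = 2*V*sin(di/2) = 2*3584.9823*sin(0.1662426)
dV = 1186.4709 m/s = 1.1865 km/s

1.1865 km/s


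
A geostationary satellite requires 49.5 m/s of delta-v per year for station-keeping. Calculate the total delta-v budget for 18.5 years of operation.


dV = rate * years = 49.5 * 18.5
dV = 915.7500 m/s

915.7500 m/s


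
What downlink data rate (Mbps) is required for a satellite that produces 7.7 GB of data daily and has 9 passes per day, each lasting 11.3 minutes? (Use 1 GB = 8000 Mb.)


total contact time = 9 * 11.3 * 60 = 6102.0000 s
data = 7.7 GB = 61600.0000 Mb
rate = 61600.0000 / 6102.0000 = 10.0951 Mbps

10.0951 Mbps


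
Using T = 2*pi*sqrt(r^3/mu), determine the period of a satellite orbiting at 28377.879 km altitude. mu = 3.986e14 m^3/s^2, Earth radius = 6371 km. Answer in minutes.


r = 34748.8790 km = 3.4748879e+07 m
T = 2*pi*sqrt(r^3/mu) = 2*pi*sqrt(4.1958736e+22 / 3.986e14)
T = 64464.7673 s = 1074.4128 min

1074.4128 minutes


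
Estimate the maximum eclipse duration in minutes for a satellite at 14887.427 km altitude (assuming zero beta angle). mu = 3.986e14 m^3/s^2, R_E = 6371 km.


r = 21258.4270 km
T = 514.1107 min
Eclipse fraction = arcsin(R_E/r)/pi = arcsin(6371.0000/21258.4270)/pi
= arcsin(0.2996929)/pi = 0.09688422
Eclipse duration = 0.09688422 * 514.1107 = 49.8092 min

49.8092 minutes


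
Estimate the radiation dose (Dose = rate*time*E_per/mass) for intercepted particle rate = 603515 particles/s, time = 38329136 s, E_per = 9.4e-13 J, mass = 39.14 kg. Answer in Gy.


Total energy deposited = rate * time * E_per
  = 603515 * 38329136 * 9.4e-13 = 21.7443 J
Dose = E_total / mass = 21.7443 / 39.14
Dose = 0.5555513 Gy

0.5556 Gy


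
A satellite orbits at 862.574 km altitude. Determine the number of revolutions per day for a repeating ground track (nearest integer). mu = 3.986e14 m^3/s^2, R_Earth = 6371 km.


r = 7.233574e+06 m
T = 2*pi*sqrt(r^3/mu) = 6122.6666 s = 102.0444 min
revs/day = 1440 / 102.0444 = 14.1115
Rounded: 14 revolutions per day

14 revolutions per day


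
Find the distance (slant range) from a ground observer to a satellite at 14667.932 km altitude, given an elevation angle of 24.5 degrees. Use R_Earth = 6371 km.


h = 14667.932 km, el = 24.5 deg
d = -R_E*sin(el) + sqrt((R_E*sin(el))^2 + 2*R_E*h + h^2)
d = -6371.0000*sin(0.4276057) + sqrt((6371.0000*0.4146932)^2 + 2*6371.0000*14667.932 + 14667.932^2)
d = 17582.4112 km

17582.4112 km


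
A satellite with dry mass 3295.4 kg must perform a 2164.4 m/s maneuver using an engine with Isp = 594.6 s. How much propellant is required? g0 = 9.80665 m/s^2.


ve = Isp * g0 = 594.6 * 9.80665 = 5831.034090 m/s
mass ratio = exp(dv/ve) = exp(2164.4/5831.034090) = 1.44945309
m_prop = m_dry * (mr - 1) = 3295.4 * (1.44945309 - 1)
m_prop = 1481.1277 kg

1481.1277 kg


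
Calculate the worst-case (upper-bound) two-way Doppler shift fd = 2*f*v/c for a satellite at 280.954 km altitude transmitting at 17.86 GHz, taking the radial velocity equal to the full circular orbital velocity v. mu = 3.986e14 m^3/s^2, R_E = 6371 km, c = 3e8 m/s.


r = 6.651954e+06 m
v = sqrt(mu/r) = 7740.9458 m/s (worst-case radial velocity)
f = 17.86 GHz = 1.786e+10 Hz
fd = 2*f*v/c = 2*1.786e+10*7740.9458/3.0e+08
fd = 921688.6172 Hz

921688.6172 Hz


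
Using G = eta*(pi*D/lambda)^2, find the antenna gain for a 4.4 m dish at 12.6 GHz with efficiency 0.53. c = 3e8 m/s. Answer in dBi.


lambda = c/f = 3e8 / 1.26e+10 = 0.02380952 m
G = eta*(pi*D/lambda)^2 = 0.53*(pi*4.4/0.02380952)^2
G = 178640.3450 (linear)
G = 10*log10(178640.3450) = 52.5198 dBi

52.5198 dBi


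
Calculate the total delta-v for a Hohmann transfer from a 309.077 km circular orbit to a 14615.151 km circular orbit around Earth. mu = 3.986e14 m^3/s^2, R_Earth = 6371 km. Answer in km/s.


r1 = 6680.0770 km = 6.680077e+06 m
r2 = 20986.1510 km = 2.0986151e+07 m
dv1 = sqrt(mu/r1)*(sqrt(2*r2/(r1+r2)) - 1) = 1789.8301 m/s
dv2 = sqrt(mu/r2)*(1 - sqrt(2*r1/(r1+r2))) = 1329.6129 m/s
total dv = |dv1| + |dv2| = 1789.8301 + 1329.6129 = 3119.4430 m/s = 3.1194 km/s

3.1194 km/s


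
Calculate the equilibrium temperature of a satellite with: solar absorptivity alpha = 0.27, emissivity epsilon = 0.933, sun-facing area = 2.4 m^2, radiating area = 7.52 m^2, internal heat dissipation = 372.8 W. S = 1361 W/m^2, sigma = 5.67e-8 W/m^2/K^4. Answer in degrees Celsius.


Numerator = alpha*S*A_sun + Q_int = 0.27*1361*2.4 + 372.8 = 1254.7280 W
Denominator = eps*sigma*A_rad = 0.933*5.67e-8*7.52 = 3.9781627e-07 W/K^4
T^4 = 3.1540389e+09 K^4
T = 236.9828 K = -36.1672 C

-36.1672 degrees Celsius


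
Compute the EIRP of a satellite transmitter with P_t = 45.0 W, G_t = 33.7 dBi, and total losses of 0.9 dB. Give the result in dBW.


Pt = 45.0 W = 16.5321 dBW
EIRP = Pt_dBW + Gt - losses = 16.5321 + 33.7 - 0.9 = 49.3321 dBW

49.3321 dBW


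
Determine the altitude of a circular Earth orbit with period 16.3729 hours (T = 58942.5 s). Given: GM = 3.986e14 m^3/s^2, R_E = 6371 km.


T = 58942.5 s
r = (mu*T^2/(4*pi^2))^(1/3) = (3.986e14 * 58942.5^2 / (4*pi^2))^(1/3)
r = 3.273494e+07 m = 32734.9404 km
alt = r - R_E = 32734.9404 - 6371 = 26363.9404 km

26363.9404 km


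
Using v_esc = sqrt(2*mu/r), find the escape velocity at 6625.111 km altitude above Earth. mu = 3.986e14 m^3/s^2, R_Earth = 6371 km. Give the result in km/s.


r = 6371.0 + 6625.111 = 12996.1110 km = 1.2996111e+07 m
v_esc = sqrt(2*mu/r) = sqrt(2*3.986e14 / 1.2996111e+07)
v_esc = 7832.0768 m/s = 7.8321 km/s

7.8321 km/s


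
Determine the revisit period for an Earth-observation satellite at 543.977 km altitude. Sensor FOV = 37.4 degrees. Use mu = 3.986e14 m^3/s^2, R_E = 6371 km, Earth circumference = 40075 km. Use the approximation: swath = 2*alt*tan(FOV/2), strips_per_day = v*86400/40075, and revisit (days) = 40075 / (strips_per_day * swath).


swath = 2*543.977*tan(0.3263766) = 368.2521 km
v = sqrt(mu/r) = 7592.2985 m/s = 7.5923 km/s
strips/day = v*86400/40075 = 7.5923*86400/40075 = 16.3687
coverage/day = strips * swath = 16.3687 * 368.2521 = 6027.7986 km
revisit = 40075 / 6027.7986 = 6.6484 days

6.6484 days


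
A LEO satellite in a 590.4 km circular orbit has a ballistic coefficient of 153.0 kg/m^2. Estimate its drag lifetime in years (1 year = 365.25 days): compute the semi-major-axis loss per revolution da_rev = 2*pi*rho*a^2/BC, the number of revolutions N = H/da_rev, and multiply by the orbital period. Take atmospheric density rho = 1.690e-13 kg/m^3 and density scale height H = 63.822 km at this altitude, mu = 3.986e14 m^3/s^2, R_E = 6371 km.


a = R_E + alt = 6961.4000 km = 6.9614e+06 m
da_rev = 2*pi*rho*a^2/BC = 2*pi*1.690e-13*(6.9614e+06)^2/153.0 = 0.336332101 m per revolution
N = H/da_rev = 63822.0000 m / 0.336332101 m = 189758.8718 revolutions
P = 2*pi*sqrt(a^3/mu) = 5780.3762 s
lifetime = N*P = 189758.8718 * 5780.3762 = 1.0968777e+09 s = 12695.3434 days
years = 12695.3434 / 365.25 = 34.7580 years

34.7580 years


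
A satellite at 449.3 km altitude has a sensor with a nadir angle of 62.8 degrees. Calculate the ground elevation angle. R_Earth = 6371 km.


r = R_E + alt = 6820.3000 km
Law of sines in the satellite / Earth-center / ground-point triangle:
  sin(nadir)/R_E = sin(90 + el)/r  =>  cos(el) = (r/R_E)*sin(nadir)
cos(el) = (6820.3000 / 6371.0000) * sin(62.8 deg) = 0.9521404
el = arccos(0.9521404) = 17.7979 deg
(Earth-central angle = 90 - nadir - el = 9.4021 deg)

17.7979 degrees


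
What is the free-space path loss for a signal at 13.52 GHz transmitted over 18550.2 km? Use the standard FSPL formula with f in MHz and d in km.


f = 13.52 GHz = 13520.0000 MHz
d = 18550.2 km
FSPL = 32.44 + 20*log10(13520.0000) + 20*log10(18550.2)
FSPL = 32.44 + 82.6195 + 85.3670
FSPL = 200.4265 dB

200.4265 dB


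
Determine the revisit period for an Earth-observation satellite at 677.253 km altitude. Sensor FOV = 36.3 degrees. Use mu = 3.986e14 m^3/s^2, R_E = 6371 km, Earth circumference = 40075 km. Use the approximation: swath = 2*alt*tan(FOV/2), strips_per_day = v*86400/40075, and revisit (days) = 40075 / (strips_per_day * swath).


swath = 2*677.253*tan(0.3167773) = 444.0295 km
v = sqrt(mu/r) = 7520.1743 m/s = 7.5202 km/s
strips/day = v*86400/40075 = 7.5202*86400/40075 = 16.2132
coverage/day = strips * swath = 16.2132 * 444.0295 = 7199.1285 km
revisit = 40075 / 7199.1285 = 5.5666 days

5.5666 days


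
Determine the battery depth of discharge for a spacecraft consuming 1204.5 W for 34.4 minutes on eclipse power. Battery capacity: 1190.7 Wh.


E_used = P * t / 60 = 1204.5 * 34.4 / 60 = 690.5800 Wh
DOD = E_used / E_total * 100 = 690.5800 / 1190.7 * 100
DOD = 57.9978 %

57.9978 %


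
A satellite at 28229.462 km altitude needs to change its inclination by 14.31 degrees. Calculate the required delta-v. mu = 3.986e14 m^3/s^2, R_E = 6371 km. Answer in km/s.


r = 34600.4620 km = 3.4600462e+07 m
V = sqrt(mu/r) = 3394.1240 m/s
di = 14.31 deg = 0.2497566 rad
dV = 2*V*sin(di/2) = 2*3394.1240*sin(0.1248783)
dV = 845.5034 m/s = 0.8455034 km/s

0.8455 km/s


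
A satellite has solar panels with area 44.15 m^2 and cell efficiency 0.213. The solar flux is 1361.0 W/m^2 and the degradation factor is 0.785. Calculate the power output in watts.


P = area * eta * S * degradation
P = 44.15 * 0.213 * 1361.0 * 0.785
P = 10047.0391 W

10047.0391 W


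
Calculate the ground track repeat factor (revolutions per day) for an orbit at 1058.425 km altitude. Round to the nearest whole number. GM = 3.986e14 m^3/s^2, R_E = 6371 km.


r = 7.429425e+06 m
T = 2*pi*sqrt(r^3/mu) = 6373.0016 s = 106.2167 min
revs/day = 1440 / 106.2167 = 13.5572
Rounded: 14 revolutions per day

14 revolutions per day


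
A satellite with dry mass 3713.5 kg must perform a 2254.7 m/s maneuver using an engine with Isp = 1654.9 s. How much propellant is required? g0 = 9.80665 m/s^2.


ve = Isp * g0 = 1654.9 * 9.80665 = 16229.025085 m/s
mass ratio = exp(dv/ve) = exp(2254.7/16229.025085) = 1.14904377
m_prop = m_dry * (mr - 1) = 3713.5 * (1.14904377 - 1)
m_prop = 553.4741 kg

553.4741 kg


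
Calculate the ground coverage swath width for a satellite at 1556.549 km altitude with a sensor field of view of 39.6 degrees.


FOV = 39.6 deg = 0.6911504 rad
swath = 2 * alt * tan(FOV/2) = 2 * 1556.549 * tan(0.3455752)
swath = 2 * 1556.549 * 0.3600222
swath = 1120.7842 km

1120.7842 km


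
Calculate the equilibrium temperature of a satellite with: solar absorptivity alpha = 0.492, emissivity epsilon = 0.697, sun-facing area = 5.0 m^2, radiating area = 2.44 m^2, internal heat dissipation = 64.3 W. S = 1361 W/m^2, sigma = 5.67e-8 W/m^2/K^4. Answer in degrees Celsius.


Numerator = alpha*S*A_sun + Q_int = 0.492*1361*5.0 + 64.3 = 3412.3600 W
Denominator = eps*sigma*A_rad = 0.697*5.67e-8*2.44 = 9.6428556e-08 W/K^4
T^4 = 3.5387443e+10 K^4
T = 433.7228 K = 160.5728 C

160.5728 degrees Celsius


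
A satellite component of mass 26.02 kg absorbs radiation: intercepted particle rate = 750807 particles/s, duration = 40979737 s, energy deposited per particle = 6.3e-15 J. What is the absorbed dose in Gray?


Total energy deposited = rate * time * E_per
  = 750807 * 40979737 * 6.3e-15 = 0.1938376 J
Dose = E_total / mass = 0.1938376 / 26.02
Dose = 0.007449562 Gy

0.0074 Gy


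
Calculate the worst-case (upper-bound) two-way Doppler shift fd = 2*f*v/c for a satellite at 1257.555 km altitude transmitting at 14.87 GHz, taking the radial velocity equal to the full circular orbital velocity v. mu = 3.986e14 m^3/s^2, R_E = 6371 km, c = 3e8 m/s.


r = 7.628555e+06 m
v = sqrt(mu/r) = 7228.4887 m/s (worst-case radial velocity)
f = 14.87 GHz = 1.487e+10 Hz
fd = 2*f*v/c = 2*1.487e+10*7228.4887/3.0e+08
fd = 716584.1796 Hz

716584.1796 Hz


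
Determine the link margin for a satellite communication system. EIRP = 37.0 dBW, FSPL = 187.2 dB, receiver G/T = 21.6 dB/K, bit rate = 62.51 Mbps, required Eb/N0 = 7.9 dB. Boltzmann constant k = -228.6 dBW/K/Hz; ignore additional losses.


C/N0 = EIRP - FSPL + G/T - k = 37.0 - 187.2 + 21.6 - (-228.6)
C/N0 = 100.0000 dB-Hz
R_b = 62.51 Mbps = 6.251e+07 bps -> 10*log10(R_b) = 77.9595 dB-Hz
Eb/N0 = C/N0 - 10*log10(R_b) = 100.0000 - 77.9595 = 22.0405 dB
Margin = Eb/N0 - Eb/N0_req = 22.0405 - 7.9 = 14.1405 dB (link closes)

14.1405 dB


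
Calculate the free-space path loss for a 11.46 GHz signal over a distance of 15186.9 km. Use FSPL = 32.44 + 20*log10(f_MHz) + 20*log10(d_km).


f = 11.46 GHz = 11460.0000 MHz
d = 15186.9 km
FSPL = 32.44 + 20*log10(11460.0000) + 20*log10(15186.9)
FSPL = 32.44 + 81.1837 + 83.6294
FSPL = 197.2531 dB

197.2531 dB


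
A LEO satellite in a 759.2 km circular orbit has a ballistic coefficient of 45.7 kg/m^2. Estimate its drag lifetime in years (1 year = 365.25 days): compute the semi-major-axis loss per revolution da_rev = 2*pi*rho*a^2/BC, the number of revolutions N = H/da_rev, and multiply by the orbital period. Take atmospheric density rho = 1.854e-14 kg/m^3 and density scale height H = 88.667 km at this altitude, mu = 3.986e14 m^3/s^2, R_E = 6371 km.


a = R_E + alt = 7130.2000 km = 7.1302e+06 m
da_rev = 2*pi*rho*a^2/BC = 2*pi*1.854e-14*(7.1302e+06)^2/45.7 = 0.129591591 m per revolution
N = H/da_rev = 88667.0000 m / 0.129591591 m = 684203.3445 revolutions
P = 2*pi*sqrt(a^3/mu) = 5991.8894 s
lifetime = N*P = 684203.3445 * 5991.8894 = 4.0996708e+09 s = 47449.8932 days
years = 47449.8932 / 365.25 = 129.9107 years

129.9107 years


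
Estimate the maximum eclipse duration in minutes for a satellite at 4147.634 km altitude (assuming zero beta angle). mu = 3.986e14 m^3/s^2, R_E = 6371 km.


r = 10518.6340 km
T = 178.9365 min
Eclipse fraction = arcsin(R_E/r)/pi = arcsin(6371.0000/10518.6340)/pi
= arcsin(0.605687)/pi = 0.2071016
Eclipse duration = 0.2071016 * 178.9365 = 37.0580 min

37.0580 minutes


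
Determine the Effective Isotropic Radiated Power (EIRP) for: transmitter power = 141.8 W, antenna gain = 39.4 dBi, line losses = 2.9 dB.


Pt = 141.8 W = 21.5168 dBW
EIRP = Pt_dBW + Gt - losses = 21.5168 + 39.4 - 2.9 = 58.0168 dBW

58.0168 dBW


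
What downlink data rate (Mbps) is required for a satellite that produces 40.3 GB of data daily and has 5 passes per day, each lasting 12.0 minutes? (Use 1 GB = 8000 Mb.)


total contact time = 5 * 12.0 * 60 = 3600.0000 s
data = 40.3 GB = 322400.0000 Mb
rate = 322400.0000 / 3600.0000 = 89.5556 Mbps

89.5556 Mbps


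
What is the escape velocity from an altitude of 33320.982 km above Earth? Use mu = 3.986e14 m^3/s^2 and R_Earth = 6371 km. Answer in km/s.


r = 6371.0 + 33320.982 = 39691.9820 km = 3.9691982e+07 m
v_esc = sqrt(2*mu/r) = sqrt(2*3.986e14 / 3.9691982e+07)
v_esc = 4481.5913 m/s = 4.4816 km/s

4.4816 km/s


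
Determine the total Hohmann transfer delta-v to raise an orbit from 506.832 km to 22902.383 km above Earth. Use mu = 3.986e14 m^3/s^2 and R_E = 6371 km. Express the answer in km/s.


r1 = 6877.8320 km = 6.877832e+06 m
r2 = 29273.3830 km = 2.9273383e+07 m
dv1 = sqrt(mu/r1)*(sqrt(2*r2/(r1+r2)) - 1) = 2075.1992 m/s
dv2 = sqrt(mu/r2)*(1 - sqrt(2*r1/(r1+r2))) = 1413.8437 m/s
total dv = |dv1| + |dv2| = 2075.1992 + 1413.8437 = 3489.0429 m/s = 3.4890 km/s

3.4890 km/s


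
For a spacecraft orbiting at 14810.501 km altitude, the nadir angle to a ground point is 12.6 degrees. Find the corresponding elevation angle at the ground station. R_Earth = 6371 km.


r = R_E + alt = 21181.5010 km
Law of sines in the satellite / Earth-center / ground-point triangle:
  sin(nadir)/R_E = sin(90 + el)/r  =>  cos(el) = (r/R_E)*sin(nadir)
cos(el) = (21181.5010 / 6371.0000) * sin(12.6 deg) = 0.7252553
el = arccos(0.7252553) = 43.5099 deg
(Earth-central angle = 90 - nadir - el = 33.8901 deg)

43.5099 degrees


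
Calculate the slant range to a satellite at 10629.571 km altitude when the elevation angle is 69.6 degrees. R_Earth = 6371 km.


h = 10629.571 km, el = 69.6 deg
d = -R_E*sin(el) + sqrt((R_E*sin(el))^2 + 2*R_E*h + h^2)
d = -6371.0000*sin(1.2147) + sqrt((6371.0000*0.937282)^2 + 2*6371.0000*10629.571 + 10629.571^2)
d = 10883.4770 km

10883.4770 km


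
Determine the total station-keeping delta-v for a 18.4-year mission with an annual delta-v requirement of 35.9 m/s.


dV = rate * years = 35.9 * 18.4
dV = 660.5600 m/s

660.5600 m/s


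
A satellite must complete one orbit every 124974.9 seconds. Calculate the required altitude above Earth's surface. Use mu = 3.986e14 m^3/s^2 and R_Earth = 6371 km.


T = 124974.9 s
r = (mu*T^2/(4*pi^2))^(1/3) = (3.986e14 * 124974.9^2 / (4*pi^2))^(1/3)
r = 5.402661e+07 m = 54026.6100 km
alt = r - R_E = 54026.6100 - 6371 = 47655.6100 km

47655.6100 km


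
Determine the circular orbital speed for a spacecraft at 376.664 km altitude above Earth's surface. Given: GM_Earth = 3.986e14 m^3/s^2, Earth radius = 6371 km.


r = R_E + alt = 6371.0 + 376.664 = 6747.6640 km = 6.747664e+06 m
v = sqrt(mu/r) = sqrt(3.986e14 / 6.747664e+06) = 7685.8503 m/s = 7.6859 km/s

7.6859 km/s


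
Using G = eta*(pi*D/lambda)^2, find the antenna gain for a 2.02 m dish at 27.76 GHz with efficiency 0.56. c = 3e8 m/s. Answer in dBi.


lambda = c/f = 3e8 / 2.776e+10 = 0.01080692 m
G = eta*(pi*D/lambda)^2 = 0.56*(pi*2.02/0.01080692)^2
G = 193102.0683 (linear)
G = 10*log10(193102.0683) = 52.8579 dBi

52.8579 dBi


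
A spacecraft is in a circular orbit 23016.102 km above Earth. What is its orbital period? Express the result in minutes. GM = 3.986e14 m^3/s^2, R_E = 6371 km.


r = 29387.1020 km = 2.9387102e+07 m
T = 2*pi*sqrt(r^3/mu) = 2*pi*sqrt(2.5378753e+22 / 3.986e14)
T = 50135.6167 s = 835.5936 min

835.5936 minutes


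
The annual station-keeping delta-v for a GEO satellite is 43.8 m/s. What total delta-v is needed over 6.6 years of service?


dV = rate * years = 43.8 * 6.6
dV = 289.0800 m/s

289.0800 m/s


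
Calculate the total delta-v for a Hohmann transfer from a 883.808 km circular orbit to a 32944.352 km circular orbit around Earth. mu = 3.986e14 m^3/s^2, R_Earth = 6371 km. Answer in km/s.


r1 = 7254.8080 km = 7.254808e+06 m
r2 = 39315.3520 km = 3.9315352e+07 m
dv1 = sqrt(mu/r1)*(sqrt(2*r2/(r1+r2)) - 1) = 2219.2421 m/s
dv2 = sqrt(mu/r2)*(1 - sqrt(2*r1/(r1+r2))) = 1406.8026 m/s
total dv = |dv1| + |dv2| = 2219.2421 + 1406.8026 = 3626.0447 m/s = 3.6260 km/s

3.6260 km/s


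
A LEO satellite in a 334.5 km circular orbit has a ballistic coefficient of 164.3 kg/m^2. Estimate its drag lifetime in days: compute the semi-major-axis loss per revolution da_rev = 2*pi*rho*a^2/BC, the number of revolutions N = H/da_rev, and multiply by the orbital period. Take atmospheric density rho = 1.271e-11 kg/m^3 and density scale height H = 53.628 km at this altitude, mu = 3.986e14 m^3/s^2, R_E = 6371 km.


a = R_E + alt = 6705.5000 km = 6.7055e+06 m
da_rev = 2*pi*rho*a^2/BC = 2*pi*1.271e-11*(6.7055e+06)^2/164.3 = 21.854969 m per revolution
N = H/da_rev = 53628.0000 m / 21.854969 m = 2453.8127 revolutions
P = 2*pi*sqrt(a^3/mu) = 5464.5949 s
lifetime = N*P = 2453.8127 * 5464.5949 = 1.3409092e+07 s = 155.1978 days

155.1978 days


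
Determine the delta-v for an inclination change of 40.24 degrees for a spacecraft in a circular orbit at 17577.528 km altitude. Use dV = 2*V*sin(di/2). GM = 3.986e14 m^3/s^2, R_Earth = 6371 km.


r = 23948.5280 km = 2.3948528e+07 m
V = sqrt(mu/r) = 4079.7095 m/s
di = 40.24 deg = 0.7023205 rad
dV = 2*V*sin(di/2) = 2*4079.7095*sin(0.3511602)
dV = 2806.7379 m/s = 2.8067 km/s

2.8067 km/s


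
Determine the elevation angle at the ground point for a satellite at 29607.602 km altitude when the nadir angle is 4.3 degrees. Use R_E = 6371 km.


r = R_E + alt = 35978.6020 km
Law of sines in the satellite / Earth-center / ground-point triangle:
  sin(nadir)/R_E = sin(90 + el)/r  =>  cos(el) = (r/R_E)*sin(nadir)
cos(el) = (35978.6020 / 6371.0000) * sin(4.3 deg) = 0.4234233
el = arccos(0.4234233) = 64.9491 deg
(Earth-central angle = 90 - nadir - el = 20.7509 deg)

64.9491 degrees


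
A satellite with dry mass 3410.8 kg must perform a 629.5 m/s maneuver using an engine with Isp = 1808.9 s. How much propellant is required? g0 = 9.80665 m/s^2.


ve = Isp * g0 = 1808.9 * 9.80665 = 17739.249185 m/s
mass ratio = exp(dv/ve) = exp(629.5/17739.249185) = 1.03612343
m_prop = m_dry * (mr - 1) = 3410.8 * (1.03612343 - 1)
m_prop = 123.2098 kg

123.2098 kg


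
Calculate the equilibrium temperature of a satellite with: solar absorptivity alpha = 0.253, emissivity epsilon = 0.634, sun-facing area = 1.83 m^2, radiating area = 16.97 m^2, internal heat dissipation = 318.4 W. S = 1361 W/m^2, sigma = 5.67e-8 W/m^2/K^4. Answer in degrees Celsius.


Numerator = alpha*S*A_sun + Q_int = 0.253*1361*1.83 + 318.4 = 948.5294 W
Denominator = eps*sigma*A_rad = 0.634*5.67e-8*16.97 = 6.1003417e-07 W/K^4
T^4 = 1.5548791e+09 K^4
T = 198.5748 K = -74.5752 C

-74.5752 degrees Celsius


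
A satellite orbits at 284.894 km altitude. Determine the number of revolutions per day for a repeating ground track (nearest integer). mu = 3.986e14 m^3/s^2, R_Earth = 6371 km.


r = 6.655894e+06 m
T = 2*pi*sqrt(r^3/mu) = 5404.0681 s = 90.0678 min
revs/day = 1440 / 90.0678 = 15.9880
Rounded: 16 revolutions per day

16 revolutions per day


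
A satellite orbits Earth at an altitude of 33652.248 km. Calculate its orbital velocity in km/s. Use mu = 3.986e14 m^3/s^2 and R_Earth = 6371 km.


r = R_E + alt = 6371.0 + 33652.248 = 40023.2480 km = 4.0023248e+07 m
v = sqrt(mu/r) = sqrt(3.986e14 / 4.0023248e+07) = 3155.8219 m/s = 3.1558 km/s

3.1558 km/s


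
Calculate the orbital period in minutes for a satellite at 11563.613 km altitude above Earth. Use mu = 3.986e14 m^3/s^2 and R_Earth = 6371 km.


r = 17934.6130 km = 1.7934613e+07 m
T = 2*pi*sqrt(r^3/mu) = 2*pi*sqrt(5.7686744e+21 / 3.986e14)
T = 23902.8252 s = 398.3804 min

398.3804 minutes


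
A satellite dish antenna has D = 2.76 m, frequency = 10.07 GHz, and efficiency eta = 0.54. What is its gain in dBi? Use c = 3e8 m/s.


lambda = c/f = 3e8 / 1.007e+10 = 0.02979146 m
G = eta*(pi*D/lambda)^2 = 0.54*(pi*2.76/0.02979146)^2
G = 45743.3641 (linear)
G = 10*log10(45743.3641) = 46.6033 dBi

46.6033 dBi


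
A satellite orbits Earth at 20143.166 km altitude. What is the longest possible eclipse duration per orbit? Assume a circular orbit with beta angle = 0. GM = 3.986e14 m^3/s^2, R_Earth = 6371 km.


r = 26514.1660 km
T = 716.1054 min
Eclipse fraction = arcsin(R_E/r)/pi = arcsin(6371.0000/26514.1660)/pi
= arcsin(0.2402866)/pi = 0.07724144
Eclipse duration = 0.07724144 * 716.1054 = 55.3130 min

55.3130 minutes


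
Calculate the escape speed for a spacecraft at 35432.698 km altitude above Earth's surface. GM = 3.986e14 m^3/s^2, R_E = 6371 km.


r = 6371.0 + 35432.698 = 41803.6980 km = 4.1803698e+07 m
v_esc = sqrt(2*mu/r) = sqrt(2*3.986e14 / 4.1803698e+07)
v_esc = 4366.9306 m/s = 4.3669 km/s

4.3669 km/s


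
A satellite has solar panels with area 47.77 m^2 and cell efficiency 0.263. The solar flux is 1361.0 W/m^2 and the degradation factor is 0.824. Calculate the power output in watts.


P = area * eta * S * degradation
P = 47.77 * 0.263 * 1361.0 * 0.824
P = 14089.5242 W

14089.5242 W


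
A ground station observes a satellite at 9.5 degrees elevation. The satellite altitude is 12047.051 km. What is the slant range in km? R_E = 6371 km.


h = 12047.051 km, el = 9.5 deg
d = -R_E*sin(el) + sqrt((R_E*sin(el))^2 + 2*R_E*h + h^2)
d = -6371.0000*sin(0.1658063) + sqrt((6371.0000*0.1650476)^2 + 2*6371.0000*12047.051 + 12047.051^2)
d = 16261.5014 km

16261.5014 km


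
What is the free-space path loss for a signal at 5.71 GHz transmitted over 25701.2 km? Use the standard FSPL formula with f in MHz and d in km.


f = 5.71 GHz = 5710.0000 MHz
d = 25701.2 km
FSPL = 32.44 + 20*log10(5710.0000) + 20*log10(25701.2)
FSPL = 32.44 + 75.1327 + 88.1991
FSPL = 195.7718 dB

195.7718 dB


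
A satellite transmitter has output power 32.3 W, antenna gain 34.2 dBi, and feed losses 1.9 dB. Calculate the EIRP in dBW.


Pt = 32.3 W = 15.0920 dBW
EIRP = Pt_dBW + Gt - losses = 15.0920 + 34.2 - 1.9 = 47.3920 dBW

47.3920 dBW


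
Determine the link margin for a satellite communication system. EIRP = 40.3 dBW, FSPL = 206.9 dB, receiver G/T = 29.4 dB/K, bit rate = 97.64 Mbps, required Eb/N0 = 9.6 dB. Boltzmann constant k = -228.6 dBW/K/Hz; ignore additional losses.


C/N0 = EIRP - FSPL + G/T - k = 40.3 - 206.9 + 29.4 - (-228.6)
C/N0 = 91.4000 dB-Hz
R_b = 97.64 Mbps = 9.764e+07 bps -> 10*log10(R_b) = 79.8963 dB-Hz
Eb/N0 = C/N0 - 10*log10(R_b) = 91.4000 - 79.8963 = 11.5037 dB
Margin = Eb/N0 - Eb/N0_req = 11.5037 - 9.6 = 1.9037 dB (link closes)

1.9037 dB


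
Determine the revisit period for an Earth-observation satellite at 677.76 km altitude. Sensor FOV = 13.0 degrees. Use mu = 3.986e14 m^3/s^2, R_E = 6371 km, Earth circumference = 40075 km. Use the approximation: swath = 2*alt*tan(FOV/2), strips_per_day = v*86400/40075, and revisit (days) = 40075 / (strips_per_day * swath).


swath = 2*677.76*tan(0.1134464) = 154.4420 km
v = sqrt(mu/r) = 7519.9038 m/s = 7.5199 km/s
strips/day = v*86400/40075 = 7.5199*86400/40075 = 16.2126
coverage/day = strips * swath = 16.2126 * 154.4420 = 2503.9053 km
revisit = 40075 / 2503.9053 = 16.0050 days

16.0050 days


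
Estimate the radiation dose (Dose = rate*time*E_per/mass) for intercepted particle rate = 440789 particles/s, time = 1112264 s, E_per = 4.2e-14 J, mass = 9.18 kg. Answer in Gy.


Total energy deposited = rate * time * E_per
  = 440789 * 1112264 * 4.2e-14 = 0.0205915 J
Dose = E_total / mass = 0.0205915 / 9.18
Dose = 0.002243082 Gy

0.0022 Gy


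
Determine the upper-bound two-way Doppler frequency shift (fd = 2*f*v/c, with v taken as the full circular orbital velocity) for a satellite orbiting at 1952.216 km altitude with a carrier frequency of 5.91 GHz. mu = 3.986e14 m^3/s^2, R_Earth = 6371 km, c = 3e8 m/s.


r = 8.323216e+06 m
v = sqrt(mu/r) = 6920.2704 m/s (worst-case radial velocity)
f = 5.91 GHz = 5.91e+09 Hz
fd = 2*f*v/c = 2*5.91e+09*6920.2704/3.0e+08
fd = 272658.6539 Hz

272658.6539 Hz


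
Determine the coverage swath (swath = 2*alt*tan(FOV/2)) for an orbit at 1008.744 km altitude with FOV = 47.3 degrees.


FOV = 47.3 deg = 0.8255407 rad
swath = 2 * alt * tan(FOV/2) = 2 * 1008.744 * tan(0.4127704)
swath = 2 * 1008.744 * 0.4379289
swath = 883.5163 km

883.5163 km


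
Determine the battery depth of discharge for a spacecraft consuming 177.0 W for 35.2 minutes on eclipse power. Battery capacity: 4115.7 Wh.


E_used = P * t / 60 = 177.0 * 35.2 / 60 = 103.8400 Wh
DOD = E_used / E_total * 100 = 103.8400 / 4115.7 * 100
DOD = 2.5230 %

2.5230 %


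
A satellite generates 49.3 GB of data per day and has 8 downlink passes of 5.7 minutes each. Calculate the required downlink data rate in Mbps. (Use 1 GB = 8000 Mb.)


total contact time = 8 * 5.7 * 60 = 2736.0000 s
data = 49.3 GB = 394400.0000 Mb
rate = 394400.0000 / 2736.0000 = 144.1520 Mbps

144.1520 Mbps


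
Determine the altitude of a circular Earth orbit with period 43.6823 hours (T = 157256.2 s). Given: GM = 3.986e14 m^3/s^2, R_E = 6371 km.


T = 157256.2 s
r = (mu*T^2/(4*pi^2))^(1/3) = (3.986e14 * 157256.2^2 / (4*pi^2))^(1/3)
r = 6.2969615e+07 m = 62969.6149 km
alt = r - R_E = 62969.6149 - 6371 = 56598.6149 km

56598.6149 km


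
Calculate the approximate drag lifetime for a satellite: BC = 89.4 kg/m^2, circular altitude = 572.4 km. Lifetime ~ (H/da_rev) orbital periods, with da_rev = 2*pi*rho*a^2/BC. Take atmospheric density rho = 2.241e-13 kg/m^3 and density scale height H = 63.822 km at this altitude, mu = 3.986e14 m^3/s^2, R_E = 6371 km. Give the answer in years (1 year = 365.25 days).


a = R_E + alt = 6943.4000 km = 6.9434e+06 m
da_rev = 2*pi*rho*a^2/BC = 2*pi*2.241e-13*(6.9434e+06)^2/89.4 = 0.759326534 m per revolution
N = H/da_rev = 63822.0000 m / 0.759326534 m = 84050.7965 revolutions
P = 2*pi*sqrt(a^3/mu) = 5757.9713 s
lifetime = N*P = 84050.7965 * 5757.9713 = 4.8396208e+08 s = 5601.4129 days
years = 5601.4129 / 365.25 = 15.3358 years

15.3358 years


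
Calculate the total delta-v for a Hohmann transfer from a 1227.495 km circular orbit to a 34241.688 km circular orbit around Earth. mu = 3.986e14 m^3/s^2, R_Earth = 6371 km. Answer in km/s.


r1 = 7598.4950 km = 7.598495e+06 m
r2 = 40612.6880 km = 4.0612688e+07 m
dv1 = sqrt(mu/r1)*(sqrt(2*r2/(r1+r2)) - 1) = 2158.2874 m/s
dv2 = sqrt(mu/r2)*(1 - sqrt(2*r1/(r1+r2))) = 1373.9307 m/s
total dv = |dv1| + |dv2| = 2158.2874 + 1373.9307 = 3532.2180 m/s = 3.5322 km/s

3.5322 km/s


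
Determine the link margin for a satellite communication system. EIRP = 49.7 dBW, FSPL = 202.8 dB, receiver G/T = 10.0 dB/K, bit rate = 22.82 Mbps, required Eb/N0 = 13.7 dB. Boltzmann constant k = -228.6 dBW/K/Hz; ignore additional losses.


C/N0 = EIRP - FSPL + G/T - k = 49.7 - 202.8 + 10.0 - (-228.6)
C/N0 = 85.5000 dB-Hz
R_b = 22.82 Mbps = 2.282e+07 bps -> 10*log10(R_b) = 73.5832 dB-Hz
Eb/N0 = C/N0 - 10*log10(R_b) = 85.5000 - 73.5832 = 11.9168 dB
Margin = Eb/N0 - Eb/N0_req = 11.9168 - 13.7 = -1.7832 dB (negative margin: link does not close)

-1.7832 dB


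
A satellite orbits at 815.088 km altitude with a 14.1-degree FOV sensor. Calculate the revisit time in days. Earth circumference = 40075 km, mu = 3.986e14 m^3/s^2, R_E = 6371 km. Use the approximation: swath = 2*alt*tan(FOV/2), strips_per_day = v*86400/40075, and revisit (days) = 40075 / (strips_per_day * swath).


swath = 2*815.088*tan(0.1230457) = 201.6046 km
v = sqrt(mu/r) = 7447.7036 m/s = 7.4477 km/s
strips/day = v*86400/40075 = 7.4477*86400/40075 = 16.0569
coverage/day = strips * swath = 16.0569 * 201.6046 = 3237.1522 km
revisit = 40075 / 3237.1522 = 12.3797 days

12.3797 days


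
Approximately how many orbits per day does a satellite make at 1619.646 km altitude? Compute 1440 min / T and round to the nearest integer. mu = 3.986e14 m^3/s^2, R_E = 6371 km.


r = 7.990646e+06 m
T = 2*pi*sqrt(r^3/mu) = 7108.5997 s = 118.4767 min
revs/day = 1440 / 118.4767 = 12.1543
Rounded: 12 revolutions per day

12 revolutions per day


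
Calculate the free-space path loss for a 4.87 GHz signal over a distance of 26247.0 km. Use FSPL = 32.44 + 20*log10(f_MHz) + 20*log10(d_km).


f = 4.87 GHz = 4870.0000 MHz
d = 26247.0 km
FSPL = 32.44 + 20*log10(4870.0000) + 20*log10(26247.0)
FSPL = 32.44 + 73.7506 + 88.3816
FSPL = 194.5722 dB

194.5722 dB


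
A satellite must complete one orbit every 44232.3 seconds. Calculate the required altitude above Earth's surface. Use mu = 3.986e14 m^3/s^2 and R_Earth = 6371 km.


T = 44232.3 s
r = (mu*T^2/(4*pi^2))^(1/3) = (3.986e14 * 44232.3^2 / (4*pi^2))^(1/3)
r = 2.7032458e+07 m = 27032.4578 km
alt = r - R_E = 27032.4578 - 6371 = 20661.4578 km

20661.4578 km


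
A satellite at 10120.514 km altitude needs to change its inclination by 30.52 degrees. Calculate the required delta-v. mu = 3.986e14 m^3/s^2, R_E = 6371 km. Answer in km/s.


r = 16491.5140 km = 1.6491514e+07 m
V = sqrt(mu/r) = 4916.3001 m/s
di = 30.52 deg = 0.5326745 rad
dV = 2*V*sin(di/2) = 2*4916.3001*sin(0.2663372)
dV = 2587.9364 m/s = 2.5879 km/s

2.5879 km/s


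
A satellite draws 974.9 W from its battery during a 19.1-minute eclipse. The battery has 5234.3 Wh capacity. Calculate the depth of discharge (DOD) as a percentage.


E_used = P * t / 60 = 974.9 * 19.1 / 60 = 310.3432 Wh
DOD = E_used / E_total * 100 = 310.3432 / 5234.3 * 100
DOD = 5.9290 %

5.9290 %


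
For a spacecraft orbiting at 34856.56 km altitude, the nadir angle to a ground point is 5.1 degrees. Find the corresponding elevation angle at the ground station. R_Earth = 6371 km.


r = R_E + alt = 41227.5600 km
Law of sines in the satellite / Earth-center / ground-point triangle:
  sin(nadir)/R_E = sin(90 + el)/r  =>  cos(el) = (r/R_E)*sin(nadir)
cos(el) = (41227.5600 / 6371.0000) * sin(5.1 deg) = 0.5752464
el = arccos(0.5752464) = 54.8831 deg
(Earth-central angle = 90 - nadir - el = 30.0169 deg)

54.8831 degrees


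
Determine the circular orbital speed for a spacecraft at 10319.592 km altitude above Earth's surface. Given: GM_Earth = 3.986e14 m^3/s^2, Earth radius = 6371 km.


r = R_E + alt = 6371.0 + 10319.592 = 16690.5920 km = 1.6690592e+07 m
v = sqrt(mu/r) = sqrt(3.986e14 / 1.6690592e+07) = 4886.8924 m/s = 4.8869 km/s

4.8869 km/s


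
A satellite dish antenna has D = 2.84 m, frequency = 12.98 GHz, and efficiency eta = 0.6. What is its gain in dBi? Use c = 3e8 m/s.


lambda = c/f = 3e8 / 1.298e+10 = 0.02311248 m
G = eta*(pi*D/lambda)^2 = 0.6*(pi*2.84/0.02311248)^2
G = 89411.7410 (linear)
G = 10*log10(89411.7410) = 49.5139 dBi

49.5139 dBi


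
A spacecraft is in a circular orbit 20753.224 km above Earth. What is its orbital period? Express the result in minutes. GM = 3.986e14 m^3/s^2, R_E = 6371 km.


r = 27124.2240 km = 2.7124224e+07 m
T = 2*pi*sqrt(r^3/mu) = 2*pi*sqrt(1.995593e+22 / 3.986e14)
T = 44457.7219 s = 740.9620 min

740.9620 minutes


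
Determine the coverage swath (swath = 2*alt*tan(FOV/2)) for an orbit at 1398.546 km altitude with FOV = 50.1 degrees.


FOV = 50.1 deg = 0.87441 rad
swath = 2 * alt * tan(FOV/2) = 2 * 1398.546 * tan(0.437205)
swath = 2 * 1398.546 * 0.4673705
swath = 1307.2783 km

1307.2783 km


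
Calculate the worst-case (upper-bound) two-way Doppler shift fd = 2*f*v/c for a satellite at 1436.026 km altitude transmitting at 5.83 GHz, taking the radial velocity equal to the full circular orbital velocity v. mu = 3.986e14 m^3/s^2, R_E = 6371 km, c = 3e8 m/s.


r = 7.807026e+06 m
v = sqrt(mu/r) = 7145.3883 m/s (worst-case radial velocity)
f = 5.83 GHz = 5.83e+09 Hz
fd = 2*f*v/c = 2*5.83e+09*7145.3883/3.0e+08
fd = 277717.4251 Hz

277717.4251 Hz
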